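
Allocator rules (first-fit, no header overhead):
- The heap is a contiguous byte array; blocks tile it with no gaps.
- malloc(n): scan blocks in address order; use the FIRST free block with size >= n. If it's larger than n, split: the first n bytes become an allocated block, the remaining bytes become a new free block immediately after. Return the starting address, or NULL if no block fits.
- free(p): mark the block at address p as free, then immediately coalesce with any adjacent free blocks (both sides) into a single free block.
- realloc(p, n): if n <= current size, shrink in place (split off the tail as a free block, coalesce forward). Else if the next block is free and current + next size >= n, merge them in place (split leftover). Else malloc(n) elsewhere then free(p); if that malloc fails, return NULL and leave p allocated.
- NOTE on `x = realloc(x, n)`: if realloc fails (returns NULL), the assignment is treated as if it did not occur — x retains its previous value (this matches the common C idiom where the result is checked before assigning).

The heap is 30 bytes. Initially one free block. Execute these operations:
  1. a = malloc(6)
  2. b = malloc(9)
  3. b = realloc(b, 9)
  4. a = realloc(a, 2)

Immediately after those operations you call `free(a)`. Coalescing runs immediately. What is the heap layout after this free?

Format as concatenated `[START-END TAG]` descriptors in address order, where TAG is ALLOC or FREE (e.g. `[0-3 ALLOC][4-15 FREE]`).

Op 1: a = malloc(6) -> a = 0; heap: [0-5 ALLOC][6-29 FREE]
Op 2: b = malloc(9) -> b = 6; heap: [0-5 ALLOC][6-14 ALLOC][15-29 FREE]
Op 3: b = realloc(b, 9) -> b = 6; heap: [0-5 ALLOC][6-14 ALLOC][15-29 FREE]
Op 4: a = realloc(a, 2) -> a = 0; heap: [0-1 ALLOC][2-5 FREE][6-14 ALLOC][15-29 FREE]
free(a): a = 0 -> block [0-1 ALLOC]; mark free, coalesce with adjacent free neighbors -> [0-5 FREE][6-14 ALLOC][15-29 FREE]

Answer: [0-5 FREE][6-14 ALLOC][15-29 FREE]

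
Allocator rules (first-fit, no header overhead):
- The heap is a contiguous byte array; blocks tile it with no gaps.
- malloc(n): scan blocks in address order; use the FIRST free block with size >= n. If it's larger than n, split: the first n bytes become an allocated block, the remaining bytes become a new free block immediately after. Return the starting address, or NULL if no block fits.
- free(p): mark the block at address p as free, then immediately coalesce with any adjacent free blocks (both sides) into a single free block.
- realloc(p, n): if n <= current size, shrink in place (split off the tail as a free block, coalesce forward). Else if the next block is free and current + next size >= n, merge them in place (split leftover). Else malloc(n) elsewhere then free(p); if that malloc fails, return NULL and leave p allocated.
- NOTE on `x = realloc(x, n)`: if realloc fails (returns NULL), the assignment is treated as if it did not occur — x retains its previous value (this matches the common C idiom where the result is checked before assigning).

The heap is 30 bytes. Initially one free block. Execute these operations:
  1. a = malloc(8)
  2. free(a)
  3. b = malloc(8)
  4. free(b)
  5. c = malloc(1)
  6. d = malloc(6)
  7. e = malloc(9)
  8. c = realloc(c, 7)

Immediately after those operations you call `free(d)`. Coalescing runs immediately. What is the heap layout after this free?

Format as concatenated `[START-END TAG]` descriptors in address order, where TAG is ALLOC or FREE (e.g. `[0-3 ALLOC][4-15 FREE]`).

Answer: [0-6 FREE][7-15 ALLOC][16-22 ALLOC][23-29 FREE]

Derivation:
Op 1: a = malloc(8) -> a = 0; heap: [0-7 ALLOC][8-29 FREE]
Op 2: free(a) -> (freed a); heap: [0-29 FREE]
Op 3: b = malloc(8) -> b = 0; heap: [0-7 ALLOC][8-29 FREE]
Op 4: free(b) -> (freed b); heap: [0-29 FREE]
Op 5: c = malloc(1) -> c = 0; heap: [0-0 ALLOC][1-29 FREE]
Op 6: d = malloc(6) -> d = 1; heap: [0-0 ALLOC][1-6 ALLOC][7-29 FREE]
Op 7: e = malloc(9) -> e = 7; heap: [0-0 ALLOC][1-6 ALLOC][7-15 ALLOC][16-29 FREE]
Op 8: c = realloc(c, 7) -> c = 16; heap: [0-0 FREE][1-6 ALLOC][7-15 ALLOC][16-22 ALLOC][23-29 FREE]
free(d): d = 1 -> block [1-6 ALLOC]; mark free, coalesce with adjacent free neighbors -> [0-6 FREE][7-15 ALLOC][16-22 ALLOC][23-29 FREE]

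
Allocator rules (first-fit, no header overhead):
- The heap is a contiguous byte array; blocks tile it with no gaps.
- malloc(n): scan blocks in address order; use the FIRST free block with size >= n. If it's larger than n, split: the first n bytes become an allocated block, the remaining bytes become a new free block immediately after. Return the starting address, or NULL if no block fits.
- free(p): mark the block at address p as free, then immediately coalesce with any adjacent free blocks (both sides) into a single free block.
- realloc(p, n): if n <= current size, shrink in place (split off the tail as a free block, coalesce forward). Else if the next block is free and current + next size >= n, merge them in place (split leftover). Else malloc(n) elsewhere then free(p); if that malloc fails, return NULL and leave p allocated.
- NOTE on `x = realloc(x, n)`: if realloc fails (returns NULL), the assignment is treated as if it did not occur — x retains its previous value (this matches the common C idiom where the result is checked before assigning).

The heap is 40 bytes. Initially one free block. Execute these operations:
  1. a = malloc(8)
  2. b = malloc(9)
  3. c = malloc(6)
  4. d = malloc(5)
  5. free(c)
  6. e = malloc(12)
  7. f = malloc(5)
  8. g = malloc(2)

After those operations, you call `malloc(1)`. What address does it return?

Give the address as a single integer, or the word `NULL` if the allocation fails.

Answer: 22

Derivation:
Op 1: a = malloc(8) -> a = 0; heap: [0-7 ALLOC][8-39 FREE]
Op 2: b = malloc(9) -> b = 8; heap: [0-7 ALLOC][8-16 ALLOC][17-39 FREE]
Op 3: c = malloc(6) -> c = 17; heap: [0-7 ALLOC][8-16 ALLOC][17-22 ALLOC][23-39 FREE]
Op 4: d = malloc(5) -> d = 23; heap: [0-7 ALLOC][8-16 ALLOC][17-22 ALLOC][23-27 ALLOC][28-39 FREE]
Op 5: free(c) -> (freed c); heap: [0-7 ALLOC][8-16 ALLOC][17-22 FREE][23-27 ALLOC][28-39 FREE]
Op 6: e = malloc(12) -> e = 28; heap: [0-7 ALLOC][8-16 ALLOC][17-22 FREE][23-27 ALLOC][28-39 ALLOC]
Op 7: f = malloc(5) -> f = 17; heap: [0-7 ALLOC][8-16 ALLOC][17-21 ALLOC][22-22 FREE][23-27 ALLOC][28-39 ALLOC]
Op 8: g = malloc(2) -> g = NULL; heap: [0-7 ALLOC][8-16 ALLOC][17-21 ALLOC][22-22 FREE][23-27 ALLOC][28-39 ALLOC]
malloc(1): first-fit scan over [0-7 ALLOC][8-16 ALLOC][17-21 ALLOC][22-22 FREE][23-27 ALLOC][28-39 ALLOC] -> 22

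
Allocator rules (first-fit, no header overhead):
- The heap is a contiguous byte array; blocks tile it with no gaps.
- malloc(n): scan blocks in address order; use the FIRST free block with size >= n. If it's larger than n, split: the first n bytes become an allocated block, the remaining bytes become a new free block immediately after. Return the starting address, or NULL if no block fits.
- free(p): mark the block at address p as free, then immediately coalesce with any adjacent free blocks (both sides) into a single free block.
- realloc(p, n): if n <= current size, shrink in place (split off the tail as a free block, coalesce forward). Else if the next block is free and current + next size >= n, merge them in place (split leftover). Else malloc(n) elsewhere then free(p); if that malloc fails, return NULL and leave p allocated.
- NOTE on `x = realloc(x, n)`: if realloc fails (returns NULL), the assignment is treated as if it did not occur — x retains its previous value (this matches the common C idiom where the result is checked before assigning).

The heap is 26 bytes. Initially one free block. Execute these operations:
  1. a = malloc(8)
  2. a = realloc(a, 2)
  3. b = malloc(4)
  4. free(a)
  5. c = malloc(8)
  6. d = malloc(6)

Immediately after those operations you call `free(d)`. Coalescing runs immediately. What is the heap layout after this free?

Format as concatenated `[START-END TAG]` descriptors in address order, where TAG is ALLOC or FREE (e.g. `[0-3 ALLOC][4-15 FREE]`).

Op 1: a = malloc(8) -> a = 0; heap: [0-7 ALLOC][8-25 FREE]
Op 2: a = realloc(a, 2) -> a = 0; heap: [0-1 ALLOC][2-25 FREE]
Op 3: b = malloc(4) -> b = 2; heap: [0-1 ALLOC][2-5 ALLOC][6-25 FREE]
Op 4: free(a) -> (freed a); heap: [0-1 FREE][2-5 ALLOC][6-25 FREE]
Op 5: c = malloc(8) -> c = 6; heap: [0-1 FREE][2-5 ALLOC][6-13 ALLOC][14-25 FREE]
Op 6: d = malloc(6) -> d = 14; heap: [0-1 FREE][2-5 ALLOC][6-13 ALLOC][14-19 ALLOC][20-25 FREE]
free(d): d = 14 -> block [14-19 ALLOC]; mark free, coalesce with adjacent free neighbors -> [0-1 FREE][2-5 ALLOC][6-13 ALLOC][14-25 FREE]

Answer: [0-1 FREE][2-5 ALLOC][6-13 ALLOC][14-25 FREE]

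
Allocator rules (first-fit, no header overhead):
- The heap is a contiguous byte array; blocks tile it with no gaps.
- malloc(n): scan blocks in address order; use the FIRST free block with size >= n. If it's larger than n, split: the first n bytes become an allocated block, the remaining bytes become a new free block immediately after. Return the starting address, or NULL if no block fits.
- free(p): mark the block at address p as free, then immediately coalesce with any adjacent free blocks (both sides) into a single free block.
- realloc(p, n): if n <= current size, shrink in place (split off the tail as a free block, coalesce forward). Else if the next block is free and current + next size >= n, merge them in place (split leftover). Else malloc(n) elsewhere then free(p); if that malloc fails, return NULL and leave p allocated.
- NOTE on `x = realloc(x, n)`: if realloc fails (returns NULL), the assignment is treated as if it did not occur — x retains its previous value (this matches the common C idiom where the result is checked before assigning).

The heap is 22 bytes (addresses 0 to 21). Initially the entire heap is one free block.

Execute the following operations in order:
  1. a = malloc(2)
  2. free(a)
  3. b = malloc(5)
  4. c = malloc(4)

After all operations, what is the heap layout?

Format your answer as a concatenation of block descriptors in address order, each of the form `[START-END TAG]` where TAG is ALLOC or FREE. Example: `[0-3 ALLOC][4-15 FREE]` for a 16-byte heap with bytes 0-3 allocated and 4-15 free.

Op 1: a = malloc(2) -> a = 0; heap: [0-1 ALLOC][2-21 FREE]
Op 2: free(a) -> (freed a); heap: [0-21 FREE]
Op 3: b = malloc(5) -> b = 0; heap: [0-4 ALLOC][5-21 FREE]
Op 4: c = malloc(4) -> c = 5; heap: [0-4 ALLOC][5-8 ALLOC][9-21 FREE]

Answer: [0-4 ALLOC][5-8 ALLOC][9-21 FREE]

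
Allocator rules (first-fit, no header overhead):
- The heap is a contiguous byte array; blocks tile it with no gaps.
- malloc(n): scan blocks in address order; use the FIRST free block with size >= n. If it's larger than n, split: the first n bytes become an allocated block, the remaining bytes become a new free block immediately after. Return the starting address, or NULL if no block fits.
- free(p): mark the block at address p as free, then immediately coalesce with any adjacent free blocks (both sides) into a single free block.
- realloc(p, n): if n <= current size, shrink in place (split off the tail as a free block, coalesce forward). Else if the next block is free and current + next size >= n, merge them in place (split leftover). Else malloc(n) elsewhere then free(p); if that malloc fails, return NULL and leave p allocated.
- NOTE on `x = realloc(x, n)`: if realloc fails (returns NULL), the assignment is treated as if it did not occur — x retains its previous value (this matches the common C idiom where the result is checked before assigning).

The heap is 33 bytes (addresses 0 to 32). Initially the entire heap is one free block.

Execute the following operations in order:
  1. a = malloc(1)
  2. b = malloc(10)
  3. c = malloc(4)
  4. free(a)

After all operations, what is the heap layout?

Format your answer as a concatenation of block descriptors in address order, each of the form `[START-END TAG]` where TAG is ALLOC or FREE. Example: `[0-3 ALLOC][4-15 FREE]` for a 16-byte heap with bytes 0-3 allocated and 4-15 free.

Answer: [0-0 FREE][1-10 ALLOC][11-14 ALLOC][15-32 FREE]

Derivation:
Op 1: a = malloc(1) -> a = 0; heap: [0-0 ALLOC][1-32 FREE]
Op 2: b = malloc(10) -> b = 1; heap: [0-0 ALLOC][1-10 ALLOC][11-32 FREE]
Op 3: c = malloc(4) -> c = 11; heap: [0-0 ALLOC][1-10 ALLOC][11-14 ALLOC][15-32 FREE]
Op 4: free(a) -> (freed a); heap: [0-0 FREE][1-10 ALLOC][11-14 ALLOC][15-32 FREE]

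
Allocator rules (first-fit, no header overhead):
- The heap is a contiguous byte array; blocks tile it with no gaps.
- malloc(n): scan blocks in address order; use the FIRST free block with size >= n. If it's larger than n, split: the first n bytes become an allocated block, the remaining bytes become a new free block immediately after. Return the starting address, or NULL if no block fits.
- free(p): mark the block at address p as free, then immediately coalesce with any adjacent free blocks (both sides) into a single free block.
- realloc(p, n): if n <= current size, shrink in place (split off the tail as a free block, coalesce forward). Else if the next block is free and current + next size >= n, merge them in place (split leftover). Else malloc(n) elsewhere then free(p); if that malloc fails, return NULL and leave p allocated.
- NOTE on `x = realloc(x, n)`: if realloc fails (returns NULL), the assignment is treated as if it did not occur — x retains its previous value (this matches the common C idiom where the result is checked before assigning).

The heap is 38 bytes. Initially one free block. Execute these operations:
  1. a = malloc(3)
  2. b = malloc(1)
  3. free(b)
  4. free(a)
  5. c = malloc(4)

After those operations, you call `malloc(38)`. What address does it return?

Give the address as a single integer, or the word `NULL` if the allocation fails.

Op 1: a = malloc(3) -> a = 0; heap: [0-2 ALLOC][3-37 FREE]
Op 2: b = malloc(1) -> b = 3; heap: [0-2 ALLOC][3-3 ALLOC][4-37 FREE]
Op 3: free(b) -> (freed b); heap: [0-2 ALLOC][3-37 FREE]
Op 4: free(a) -> (freed a); heap: [0-37 FREE]
Op 5: c = malloc(4) -> c = 0; heap: [0-3 ALLOC][4-37 FREE]
malloc(38): first-fit scan over [0-3 ALLOC][4-37 FREE] -> NULL

Answer: NULL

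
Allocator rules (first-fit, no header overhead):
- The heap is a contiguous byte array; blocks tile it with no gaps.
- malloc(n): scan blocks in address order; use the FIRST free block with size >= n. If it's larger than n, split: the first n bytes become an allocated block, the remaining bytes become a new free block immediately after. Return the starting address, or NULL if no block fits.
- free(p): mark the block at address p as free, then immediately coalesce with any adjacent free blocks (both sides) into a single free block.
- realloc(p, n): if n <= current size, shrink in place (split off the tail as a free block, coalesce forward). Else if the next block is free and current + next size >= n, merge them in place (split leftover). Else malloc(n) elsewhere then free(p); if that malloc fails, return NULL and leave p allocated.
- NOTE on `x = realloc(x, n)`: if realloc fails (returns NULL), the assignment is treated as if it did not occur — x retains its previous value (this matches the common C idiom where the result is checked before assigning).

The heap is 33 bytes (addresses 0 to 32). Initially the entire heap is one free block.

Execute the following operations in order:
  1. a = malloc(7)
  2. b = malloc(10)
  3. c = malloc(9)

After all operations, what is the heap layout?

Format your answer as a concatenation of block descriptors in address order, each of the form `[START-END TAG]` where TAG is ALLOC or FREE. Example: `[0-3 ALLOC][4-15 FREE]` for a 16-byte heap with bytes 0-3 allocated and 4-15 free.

Answer: [0-6 ALLOC][7-16 ALLOC][17-25 ALLOC][26-32 FREE]

Derivation:
Op 1: a = malloc(7) -> a = 0; heap: [0-6 ALLOC][7-32 FREE]
Op 2: b = malloc(10) -> b = 7; heap: [0-6 ALLOC][7-16 ALLOC][17-32 FREE]
Op 3: c = malloc(9) -> c = 17; heap: [0-6 ALLOC][7-16 ALLOC][17-25 ALLOC][26-32 FREE]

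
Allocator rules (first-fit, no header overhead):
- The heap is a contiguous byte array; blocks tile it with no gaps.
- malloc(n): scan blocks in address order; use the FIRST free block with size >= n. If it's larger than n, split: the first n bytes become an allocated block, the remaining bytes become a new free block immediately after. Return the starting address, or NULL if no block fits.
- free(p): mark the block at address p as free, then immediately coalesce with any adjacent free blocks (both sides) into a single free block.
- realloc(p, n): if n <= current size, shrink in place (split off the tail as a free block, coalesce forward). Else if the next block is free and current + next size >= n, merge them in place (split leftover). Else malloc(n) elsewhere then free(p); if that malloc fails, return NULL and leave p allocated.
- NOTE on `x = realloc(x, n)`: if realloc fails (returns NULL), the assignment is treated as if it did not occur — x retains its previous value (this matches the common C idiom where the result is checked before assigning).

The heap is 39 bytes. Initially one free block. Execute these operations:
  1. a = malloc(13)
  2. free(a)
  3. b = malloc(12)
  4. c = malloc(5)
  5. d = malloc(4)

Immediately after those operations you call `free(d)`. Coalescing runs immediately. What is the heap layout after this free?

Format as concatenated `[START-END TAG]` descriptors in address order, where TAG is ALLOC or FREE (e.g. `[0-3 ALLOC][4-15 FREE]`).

Op 1: a = malloc(13) -> a = 0; heap: [0-12 ALLOC][13-38 FREE]
Op 2: free(a) -> (freed a); heap: [0-38 FREE]
Op 3: b = malloc(12) -> b = 0; heap: [0-11 ALLOC][12-38 FREE]
Op 4: c = malloc(5) -> c = 12; heap: [0-11 ALLOC][12-16 ALLOC][17-38 FREE]
Op 5: d = malloc(4) -> d = 17; heap: [0-11 ALLOC][12-16 ALLOC][17-20 ALLOC][21-38 FREE]
free(d): d = 17 -> block [17-20 ALLOC]; mark free, coalesce with adjacent free neighbors -> [0-11 ALLOC][12-16 ALLOC][17-38 FREE]

Answer: [0-11 ALLOC][12-16 ALLOC][17-38 FREE]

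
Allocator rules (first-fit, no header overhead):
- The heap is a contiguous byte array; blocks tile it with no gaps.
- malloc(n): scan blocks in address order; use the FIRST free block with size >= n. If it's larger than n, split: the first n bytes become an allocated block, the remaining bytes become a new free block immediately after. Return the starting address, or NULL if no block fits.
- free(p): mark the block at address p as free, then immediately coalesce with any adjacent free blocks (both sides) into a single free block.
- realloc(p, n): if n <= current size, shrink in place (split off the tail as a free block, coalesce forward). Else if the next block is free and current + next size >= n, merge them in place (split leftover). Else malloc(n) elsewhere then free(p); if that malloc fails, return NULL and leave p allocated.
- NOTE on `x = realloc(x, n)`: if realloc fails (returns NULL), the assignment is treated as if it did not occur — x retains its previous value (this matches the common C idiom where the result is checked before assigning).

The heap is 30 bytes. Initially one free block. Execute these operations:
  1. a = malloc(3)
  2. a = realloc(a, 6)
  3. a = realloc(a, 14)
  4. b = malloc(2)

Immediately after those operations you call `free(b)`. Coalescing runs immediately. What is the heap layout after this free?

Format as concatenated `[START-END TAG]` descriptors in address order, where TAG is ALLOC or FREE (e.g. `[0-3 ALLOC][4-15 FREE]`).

Answer: [0-13 ALLOC][14-29 FREE]

Derivation:
Op 1: a = malloc(3) -> a = 0; heap: [0-2 ALLOC][3-29 FREE]
Op 2: a = realloc(a, 6) -> a = 0; heap: [0-5 ALLOC][6-29 FREE]
Op 3: a = realloc(a, 14) -> a = 0; heap: [0-13 ALLOC][14-29 FREE]
Op 4: b = malloc(2) -> b = 14; heap: [0-13 ALLOC][14-15 ALLOC][16-29 FREE]
free(b): b = 14 -> block [14-15 ALLOC]; mark free, coalesce with adjacent free neighbors -> [0-13 ALLOC][14-29 FREE]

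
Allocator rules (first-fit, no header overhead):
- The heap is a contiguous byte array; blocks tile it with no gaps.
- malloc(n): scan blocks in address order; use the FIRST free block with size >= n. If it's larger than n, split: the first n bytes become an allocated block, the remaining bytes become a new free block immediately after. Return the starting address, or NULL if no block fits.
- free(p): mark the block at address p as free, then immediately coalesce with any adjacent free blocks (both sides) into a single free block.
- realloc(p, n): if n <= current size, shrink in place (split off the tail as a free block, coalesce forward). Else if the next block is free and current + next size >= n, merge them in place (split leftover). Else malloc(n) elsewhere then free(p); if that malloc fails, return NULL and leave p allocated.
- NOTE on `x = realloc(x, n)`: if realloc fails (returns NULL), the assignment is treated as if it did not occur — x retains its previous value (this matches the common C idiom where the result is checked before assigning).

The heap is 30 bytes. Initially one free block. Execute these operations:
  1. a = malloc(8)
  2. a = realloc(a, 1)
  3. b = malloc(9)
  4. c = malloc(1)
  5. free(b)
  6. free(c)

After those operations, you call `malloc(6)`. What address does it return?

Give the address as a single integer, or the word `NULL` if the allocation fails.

Answer: 1

Derivation:
Op 1: a = malloc(8) -> a = 0; heap: [0-7 ALLOC][8-29 FREE]
Op 2: a = realloc(a, 1) -> a = 0; heap: [0-0 ALLOC][1-29 FREE]
Op 3: b = malloc(9) -> b = 1; heap: [0-0 ALLOC][1-9 ALLOC][10-29 FREE]
Op 4: c = malloc(1) -> c = 10; heap: [0-0 ALLOC][1-9 ALLOC][10-10 ALLOC][11-29 FREE]
Op 5: free(b) -> (freed b); heap: [0-0 ALLOC][1-9 FREE][10-10 ALLOC][11-29 FREE]
Op 6: free(c) -> (freed c); heap: [0-0 ALLOC][1-29 FREE]
malloc(6): first-fit scan over [0-0 ALLOC][1-29 FREE] -> 1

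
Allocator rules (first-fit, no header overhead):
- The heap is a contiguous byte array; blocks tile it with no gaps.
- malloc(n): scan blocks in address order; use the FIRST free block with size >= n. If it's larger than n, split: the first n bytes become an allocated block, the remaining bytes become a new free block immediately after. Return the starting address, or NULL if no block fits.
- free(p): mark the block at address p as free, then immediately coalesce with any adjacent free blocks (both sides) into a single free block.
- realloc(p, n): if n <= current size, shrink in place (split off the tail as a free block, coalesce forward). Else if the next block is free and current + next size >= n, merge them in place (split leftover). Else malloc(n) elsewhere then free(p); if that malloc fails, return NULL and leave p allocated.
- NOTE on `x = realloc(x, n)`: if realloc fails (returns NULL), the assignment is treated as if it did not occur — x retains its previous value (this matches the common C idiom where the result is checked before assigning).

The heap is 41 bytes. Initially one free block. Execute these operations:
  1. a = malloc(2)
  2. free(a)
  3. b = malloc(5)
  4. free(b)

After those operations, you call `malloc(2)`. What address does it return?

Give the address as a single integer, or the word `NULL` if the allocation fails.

Answer: 0

Derivation:
Op 1: a = malloc(2) -> a = 0; heap: [0-1 ALLOC][2-40 FREE]
Op 2: free(a) -> (freed a); heap: [0-40 FREE]
Op 3: b = malloc(5) -> b = 0; heap: [0-4 ALLOC][5-40 FREE]
Op 4: free(b) -> (freed b); heap: [0-40 FREE]
malloc(2): first-fit scan over [0-40 FREE] -> 0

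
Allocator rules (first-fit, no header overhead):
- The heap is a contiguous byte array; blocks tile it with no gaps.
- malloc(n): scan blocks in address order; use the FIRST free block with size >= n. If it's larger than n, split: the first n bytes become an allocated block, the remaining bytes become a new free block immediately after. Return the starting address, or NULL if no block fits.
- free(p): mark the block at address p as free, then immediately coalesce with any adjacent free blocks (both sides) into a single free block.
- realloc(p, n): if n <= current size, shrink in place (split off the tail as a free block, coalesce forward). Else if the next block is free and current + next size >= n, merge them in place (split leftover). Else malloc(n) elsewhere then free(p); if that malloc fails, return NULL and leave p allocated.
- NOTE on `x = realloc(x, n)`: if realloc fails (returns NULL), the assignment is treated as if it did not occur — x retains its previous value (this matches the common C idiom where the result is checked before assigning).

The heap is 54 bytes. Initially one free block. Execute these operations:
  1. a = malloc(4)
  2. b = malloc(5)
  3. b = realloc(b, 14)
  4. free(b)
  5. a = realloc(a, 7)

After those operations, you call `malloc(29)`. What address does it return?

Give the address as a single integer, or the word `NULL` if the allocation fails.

Op 1: a = malloc(4) -> a = 0; heap: [0-3 ALLOC][4-53 FREE]
Op 2: b = malloc(5) -> b = 4; heap: [0-3 ALLOC][4-8 ALLOC][9-53 FREE]
Op 3: b = realloc(b, 14) -> b = 4; heap: [0-3 ALLOC][4-17 ALLOC][18-53 FREE]
Op 4: free(b) -> (freed b); heap: [0-3 ALLOC][4-53 FREE]
Op 5: a = realloc(a, 7) -> a = 0; heap: [0-6 ALLOC][7-53 FREE]
malloc(29): first-fit scan over [0-6 ALLOC][7-53 FREE] -> 7

Answer: 7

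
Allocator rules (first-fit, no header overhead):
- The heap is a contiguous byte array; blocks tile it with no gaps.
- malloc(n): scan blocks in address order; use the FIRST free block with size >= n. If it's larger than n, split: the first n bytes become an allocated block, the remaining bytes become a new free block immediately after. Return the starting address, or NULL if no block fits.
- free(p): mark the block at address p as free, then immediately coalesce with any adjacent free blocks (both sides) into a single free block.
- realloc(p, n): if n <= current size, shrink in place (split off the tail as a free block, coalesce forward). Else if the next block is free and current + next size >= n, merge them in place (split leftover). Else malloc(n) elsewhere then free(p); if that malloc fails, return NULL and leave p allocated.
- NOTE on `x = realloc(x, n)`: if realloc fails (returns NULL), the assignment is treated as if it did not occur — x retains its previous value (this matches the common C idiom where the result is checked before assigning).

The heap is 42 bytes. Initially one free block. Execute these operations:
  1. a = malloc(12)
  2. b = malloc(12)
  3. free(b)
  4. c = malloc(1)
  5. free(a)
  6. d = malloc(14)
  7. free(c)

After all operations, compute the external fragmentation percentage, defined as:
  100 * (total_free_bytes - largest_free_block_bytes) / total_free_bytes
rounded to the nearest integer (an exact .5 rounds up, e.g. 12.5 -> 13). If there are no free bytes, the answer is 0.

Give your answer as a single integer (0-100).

Answer: 46

Derivation:
Op 1: a = malloc(12) -> a = 0; heap: [0-11 ALLOC][12-41 FREE]
Op 2: b = malloc(12) -> b = 12; heap: [0-11 ALLOC][12-23 ALLOC][24-41 FREE]
Op 3: free(b) -> (freed b); heap: [0-11 ALLOC][12-41 FREE]
Op 4: c = malloc(1) -> c = 12; heap: [0-11 ALLOC][12-12 ALLOC][13-41 FREE]
Op 5: free(a) -> (freed a); heap: [0-11 FREE][12-12 ALLOC][13-41 FREE]
Op 6: d = malloc(14) -> d = 13; heap: [0-11 FREE][12-12 ALLOC][13-26 ALLOC][27-41 FREE]
Op 7: free(c) -> (freed c); heap: [0-12 FREE][13-26 ALLOC][27-41 FREE]
Free blocks: [13 15] total_free=28 largest=15 -> 100*(28-15)/28 = 1300/28 ≈ 46.429 -> rounds to 46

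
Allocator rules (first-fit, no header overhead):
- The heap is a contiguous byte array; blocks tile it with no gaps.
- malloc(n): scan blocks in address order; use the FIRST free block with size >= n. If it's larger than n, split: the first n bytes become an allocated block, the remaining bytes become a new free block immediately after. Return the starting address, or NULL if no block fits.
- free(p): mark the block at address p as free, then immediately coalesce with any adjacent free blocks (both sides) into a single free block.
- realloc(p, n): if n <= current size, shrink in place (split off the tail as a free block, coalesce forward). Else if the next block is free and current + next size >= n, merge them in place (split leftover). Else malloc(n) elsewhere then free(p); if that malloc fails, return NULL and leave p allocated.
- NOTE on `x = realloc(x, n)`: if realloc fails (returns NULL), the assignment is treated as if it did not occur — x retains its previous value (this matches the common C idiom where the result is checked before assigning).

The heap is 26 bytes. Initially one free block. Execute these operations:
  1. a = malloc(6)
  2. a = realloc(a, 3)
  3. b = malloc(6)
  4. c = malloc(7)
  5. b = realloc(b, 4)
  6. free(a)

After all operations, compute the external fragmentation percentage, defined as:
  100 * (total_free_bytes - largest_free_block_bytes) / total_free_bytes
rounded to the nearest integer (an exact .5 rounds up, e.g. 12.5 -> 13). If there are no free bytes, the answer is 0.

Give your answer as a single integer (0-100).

Answer: 33

Derivation:
Op 1: a = malloc(6) -> a = 0; heap: [0-5 ALLOC][6-25 FREE]
Op 2: a = realloc(a, 3) -> a = 0; heap: [0-2 ALLOC][3-25 FREE]
Op 3: b = malloc(6) -> b = 3; heap: [0-2 ALLOC][3-8 ALLOC][9-25 FREE]
Op 4: c = malloc(7) -> c = 9; heap: [0-2 ALLOC][3-8 ALLOC][9-15 ALLOC][16-25 FREE]
Op 5: b = realloc(b, 4) -> b = 3; heap: [0-2 ALLOC][3-6 ALLOC][7-8 FREE][9-15 ALLOC][16-25 FREE]
Op 6: free(a) -> (freed a); heap: [0-2 FREE][3-6 ALLOC][7-8 FREE][9-15 ALLOC][16-25 FREE]
Free blocks: [3 2 10] total_free=15 largest=10 -> 100*(15-10)/15 = 500/15 ≈ 33.333 -> rounds to 33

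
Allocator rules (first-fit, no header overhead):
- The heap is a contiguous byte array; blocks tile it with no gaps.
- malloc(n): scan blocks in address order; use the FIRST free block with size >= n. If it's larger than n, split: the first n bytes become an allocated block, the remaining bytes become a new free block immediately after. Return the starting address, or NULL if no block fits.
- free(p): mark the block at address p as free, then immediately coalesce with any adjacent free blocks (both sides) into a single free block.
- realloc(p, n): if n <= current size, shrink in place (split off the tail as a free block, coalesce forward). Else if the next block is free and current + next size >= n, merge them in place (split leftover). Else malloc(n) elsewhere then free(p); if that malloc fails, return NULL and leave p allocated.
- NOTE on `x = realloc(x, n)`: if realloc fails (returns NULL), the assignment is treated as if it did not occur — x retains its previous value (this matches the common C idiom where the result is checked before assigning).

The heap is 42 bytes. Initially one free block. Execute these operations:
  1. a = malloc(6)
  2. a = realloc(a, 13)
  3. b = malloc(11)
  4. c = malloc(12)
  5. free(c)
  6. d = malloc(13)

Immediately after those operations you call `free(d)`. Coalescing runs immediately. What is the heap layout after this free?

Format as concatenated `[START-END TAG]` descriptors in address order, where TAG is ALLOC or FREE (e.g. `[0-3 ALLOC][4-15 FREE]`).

Op 1: a = malloc(6) -> a = 0; heap: [0-5 ALLOC][6-41 FREE]
Op 2: a = realloc(a, 13) -> a = 0; heap: [0-12 ALLOC][13-41 FREE]
Op 3: b = malloc(11) -> b = 13; heap: [0-12 ALLOC][13-23 ALLOC][24-41 FREE]
Op 4: c = malloc(12) -> c = 24; heap: [0-12 ALLOC][13-23 ALLOC][24-35 ALLOC][36-41 FREE]
Op 5: free(c) -> (freed c); heap: [0-12 ALLOC][13-23 ALLOC][24-41 FREE]
Op 6: d = malloc(13) -> d = 24; heap: [0-12 ALLOC][13-23 ALLOC][24-36 ALLOC][37-41 FREE]
free(d): d = 24 -> block [24-36 ALLOC]; mark free, coalesce with adjacent free neighbors -> [0-12 ALLOC][13-23 ALLOC][24-41 FREE]

Answer: [0-12 ALLOC][13-23 ALLOC][24-41 FREE]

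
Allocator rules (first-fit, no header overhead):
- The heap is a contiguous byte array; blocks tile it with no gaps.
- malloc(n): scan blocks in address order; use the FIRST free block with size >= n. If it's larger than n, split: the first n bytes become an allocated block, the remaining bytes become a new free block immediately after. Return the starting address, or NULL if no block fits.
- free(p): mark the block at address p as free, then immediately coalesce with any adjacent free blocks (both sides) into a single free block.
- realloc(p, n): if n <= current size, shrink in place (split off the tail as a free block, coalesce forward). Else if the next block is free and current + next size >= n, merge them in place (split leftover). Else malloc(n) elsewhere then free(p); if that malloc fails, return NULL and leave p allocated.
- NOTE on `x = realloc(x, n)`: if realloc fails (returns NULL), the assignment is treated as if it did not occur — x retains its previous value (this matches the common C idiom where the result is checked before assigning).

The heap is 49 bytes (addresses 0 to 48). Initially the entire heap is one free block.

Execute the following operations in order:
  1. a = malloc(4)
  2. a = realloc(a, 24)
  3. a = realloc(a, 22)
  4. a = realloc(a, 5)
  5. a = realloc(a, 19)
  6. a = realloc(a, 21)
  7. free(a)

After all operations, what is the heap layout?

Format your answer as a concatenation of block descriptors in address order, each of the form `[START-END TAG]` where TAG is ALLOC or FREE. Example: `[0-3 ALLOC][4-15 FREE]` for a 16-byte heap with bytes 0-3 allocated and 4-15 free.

Op 1: a = malloc(4) -> a = 0; heap: [0-3 ALLOC][4-48 FREE]
Op 2: a = realloc(a, 24) -> a = 0; heap: [0-23 ALLOC][24-48 FREE]
Op 3: a = realloc(a, 22) -> a = 0; heap: [0-21 ALLOC][22-48 FREE]
Op 4: a = realloc(a, 5) -> a = 0; heap: [0-4 ALLOC][5-48 FREE]
Op 5: a = realloc(a, 19) -> a = 0; heap: [0-18 ALLOC][19-48 FREE]
Op 6: a = realloc(a, 21) -> a = 0; heap: [0-20 ALLOC][21-48 FREE]
Op 7: free(a) -> (freed a); heap: [0-48 FREE]

Answer: [0-48 FREE]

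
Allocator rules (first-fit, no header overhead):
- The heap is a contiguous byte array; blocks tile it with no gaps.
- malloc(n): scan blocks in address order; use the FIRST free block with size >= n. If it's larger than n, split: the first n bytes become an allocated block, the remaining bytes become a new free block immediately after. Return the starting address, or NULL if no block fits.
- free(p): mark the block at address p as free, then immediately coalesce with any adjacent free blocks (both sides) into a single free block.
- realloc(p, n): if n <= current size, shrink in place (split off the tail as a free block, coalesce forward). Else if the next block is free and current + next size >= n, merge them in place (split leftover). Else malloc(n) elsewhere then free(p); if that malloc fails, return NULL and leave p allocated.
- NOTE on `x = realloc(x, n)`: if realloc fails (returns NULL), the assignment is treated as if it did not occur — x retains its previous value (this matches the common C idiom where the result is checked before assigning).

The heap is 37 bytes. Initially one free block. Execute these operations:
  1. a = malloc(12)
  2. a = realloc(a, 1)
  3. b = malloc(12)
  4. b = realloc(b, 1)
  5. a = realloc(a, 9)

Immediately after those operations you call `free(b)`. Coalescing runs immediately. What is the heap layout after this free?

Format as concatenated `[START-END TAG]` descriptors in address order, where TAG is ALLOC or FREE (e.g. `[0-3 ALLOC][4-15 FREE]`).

Answer: [0-1 FREE][2-10 ALLOC][11-36 FREE]

Derivation:
Op 1: a = malloc(12) -> a = 0; heap: [0-11 ALLOC][12-36 FREE]
Op 2: a = realloc(a, 1) -> a = 0; heap: [0-0 ALLOC][1-36 FREE]
Op 3: b = malloc(12) -> b = 1; heap: [0-0 ALLOC][1-12 ALLOC][13-36 FREE]
Op 4: b = realloc(b, 1) -> b = 1; heap: [0-0 ALLOC][1-1 ALLOC][2-36 FREE]
Op 5: a = realloc(a, 9) -> a = 2; heap: [0-0 FREE][1-1 ALLOC][2-10 ALLOC][11-36 FREE]
free(b): b = 1 -> block [1-1 ALLOC]; mark free, coalesce with adjacent free neighbors -> [0-1 FREE][2-10 ALLOC][11-36 FREE]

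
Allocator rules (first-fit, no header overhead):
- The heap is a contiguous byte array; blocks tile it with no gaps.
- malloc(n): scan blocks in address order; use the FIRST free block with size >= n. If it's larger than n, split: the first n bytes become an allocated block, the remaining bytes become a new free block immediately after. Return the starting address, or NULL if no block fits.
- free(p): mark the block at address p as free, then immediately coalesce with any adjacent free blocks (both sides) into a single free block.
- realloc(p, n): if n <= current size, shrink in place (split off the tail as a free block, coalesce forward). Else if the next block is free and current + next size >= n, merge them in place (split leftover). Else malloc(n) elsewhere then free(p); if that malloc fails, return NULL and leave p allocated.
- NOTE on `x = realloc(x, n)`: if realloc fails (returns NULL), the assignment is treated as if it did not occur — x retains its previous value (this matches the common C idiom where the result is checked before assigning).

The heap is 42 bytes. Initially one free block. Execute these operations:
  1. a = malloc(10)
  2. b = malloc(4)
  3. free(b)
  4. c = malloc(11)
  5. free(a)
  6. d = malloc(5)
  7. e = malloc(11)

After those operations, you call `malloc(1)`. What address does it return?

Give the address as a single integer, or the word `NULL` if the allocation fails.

Answer: 5

Derivation:
Op 1: a = malloc(10) -> a = 0; heap: [0-9 ALLOC][10-41 FREE]
Op 2: b = malloc(4) -> b = 10; heap: [0-9 ALLOC][10-13 ALLOC][14-41 FREE]
Op 3: free(b) -> (freed b); heap: [0-9 ALLOC][10-41 FREE]
Op 4: c = malloc(11) -> c = 10; heap: [0-9 ALLOC][10-20 ALLOC][21-41 FREE]
Op 5: free(a) -> (freed a); heap: [0-9 FREE][10-20 ALLOC][21-41 FREE]
Op 6: d = malloc(5) -> d = 0; heap: [0-4 ALLOC][5-9 FREE][10-20 ALLOC][21-41 FREE]
Op 7: e = malloc(11) -> e = 21; heap: [0-4 ALLOC][5-9 FREE][10-20 ALLOC][21-31 ALLOC][32-41 FREE]
malloc(1): first-fit scan over [0-4 ALLOC][5-9 FREE][10-20 ALLOC][21-31 ALLOC][32-41 FREE] -> 5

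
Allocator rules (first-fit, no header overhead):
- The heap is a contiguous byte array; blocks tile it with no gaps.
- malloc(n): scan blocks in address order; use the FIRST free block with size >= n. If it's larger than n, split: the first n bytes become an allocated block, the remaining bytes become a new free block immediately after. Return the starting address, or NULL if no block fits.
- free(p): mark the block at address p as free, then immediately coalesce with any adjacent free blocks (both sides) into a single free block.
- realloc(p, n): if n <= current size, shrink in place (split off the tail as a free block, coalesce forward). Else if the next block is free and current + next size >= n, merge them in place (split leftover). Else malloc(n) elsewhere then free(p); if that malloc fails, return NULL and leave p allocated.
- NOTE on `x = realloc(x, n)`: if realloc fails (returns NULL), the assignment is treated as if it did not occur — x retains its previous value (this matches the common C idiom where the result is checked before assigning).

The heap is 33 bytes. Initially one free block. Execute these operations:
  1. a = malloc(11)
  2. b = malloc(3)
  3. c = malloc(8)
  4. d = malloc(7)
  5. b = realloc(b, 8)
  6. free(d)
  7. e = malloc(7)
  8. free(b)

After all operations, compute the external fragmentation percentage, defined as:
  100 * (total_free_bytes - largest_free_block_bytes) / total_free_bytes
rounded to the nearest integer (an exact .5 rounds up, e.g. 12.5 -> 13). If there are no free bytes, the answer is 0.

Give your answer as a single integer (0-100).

Op 1: a = malloc(11) -> a = 0; heap: [0-10 ALLOC][11-32 FREE]
Op 2: b = malloc(3) -> b = 11; heap: [0-10 ALLOC][11-13 ALLOC][14-32 FREE]
Op 3: c = malloc(8) -> c = 14; heap: [0-10 ALLOC][11-13 ALLOC][14-21 ALLOC][22-32 FREE]
Op 4: d = malloc(7) -> d = 22; heap: [0-10 ALLOC][11-13 ALLOC][14-21 ALLOC][22-28 ALLOC][29-32 FREE]
Op 5: b = realloc(b, 8) -> NULL (b unchanged); heap: [0-10 ALLOC][11-13 ALLOC][14-21 ALLOC][22-28 ALLOC][29-32 FREE]
Op 6: free(d) -> (freed d); heap: [0-10 ALLOC][11-13 ALLOC][14-21 ALLOC][22-32 FREE]
Op 7: e = malloc(7) -> e = 22; heap: [0-10 ALLOC][11-13 ALLOC][14-21 ALLOC][22-28 ALLOC][29-32 FREE]
Op 8: free(b) -> (freed b); heap: [0-10 ALLOC][11-13 FREE][14-21 ALLOC][22-28 ALLOC][29-32 FREE]
Free blocks: [3 4] total_free=7 largest=4 -> 100*(7-4)/7 = 300/7 ≈ 42.857 -> rounds to 43

Answer: 43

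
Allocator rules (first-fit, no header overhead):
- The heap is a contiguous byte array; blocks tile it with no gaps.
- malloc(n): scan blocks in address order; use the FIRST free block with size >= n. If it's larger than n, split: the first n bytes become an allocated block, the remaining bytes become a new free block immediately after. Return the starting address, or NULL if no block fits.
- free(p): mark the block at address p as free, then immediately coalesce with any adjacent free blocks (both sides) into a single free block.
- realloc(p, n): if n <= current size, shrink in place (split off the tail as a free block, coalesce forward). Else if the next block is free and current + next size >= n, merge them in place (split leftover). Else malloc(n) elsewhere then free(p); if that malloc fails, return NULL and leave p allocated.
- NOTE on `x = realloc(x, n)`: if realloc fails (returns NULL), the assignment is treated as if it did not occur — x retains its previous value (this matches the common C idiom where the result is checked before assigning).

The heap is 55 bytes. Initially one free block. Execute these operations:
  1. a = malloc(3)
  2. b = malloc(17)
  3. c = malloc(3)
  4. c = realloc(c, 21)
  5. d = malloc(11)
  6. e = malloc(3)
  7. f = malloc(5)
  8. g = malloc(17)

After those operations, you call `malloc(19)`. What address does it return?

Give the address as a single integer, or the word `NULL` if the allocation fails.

Op 1: a = malloc(3) -> a = 0; heap: [0-2 ALLOC][3-54 FREE]
Op 2: b = malloc(17) -> b = 3; heap: [0-2 ALLOC][3-19 ALLOC][20-54 FREE]
Op 3: c = malloc(3) -> c = 20; heap: [0-2 ALLOC][3-19 ALLOC][20-22 ALLOC][23-54 FREE]
Op 4: c = realloc(c, 21) -> c = 20; heap: [0-2 ALLOC][3-19 ALLOC][20-40 ALLOC][41-54 FREE]
Op 5: d = malloc(11) -> d = 41; heap: [0-2 ALLOC][3-19 ALLOC][20-40 ALLOC][41-51 ALLOC][52-54 FREE]
Op 6: e = malloc(3) -> e = 52; heap: [0-2 ALLOC][3-19 ALLOC][20-40 ALLOC][41-51 ALLOC][52-54 ALLOC]
Op 7: f = malloc(5) -> f = NULL; heap: [0-2 ALLOC][3-19 ALLOC][20-40 ALLOC][41-51 ALLOC][52-54 ALLOC]
Op 8: g = malloc(17) -> g = NULL; heap: [0-2 ALLOC][3-19 ALLOC][20-40 ALLOC][41-51 ALLOC][52-54 ALLOC]
malloc(19): first-fit scan over [0-2 ALLOC][3-19 ALLOC][20-40 ALLOC][41-51 ALLOC][52-54 ALLOC] -> NULL

Answer: NULL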